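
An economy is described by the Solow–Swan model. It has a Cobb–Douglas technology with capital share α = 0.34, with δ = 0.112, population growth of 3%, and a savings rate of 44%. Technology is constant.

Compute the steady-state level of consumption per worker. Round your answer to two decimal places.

c* ≈ 1.00

At the steady state, Δk = 0, so s·k^α = (n + δ)·k.
Rearranging, k^(1−α) = s / (n + δ).
k^0.66 = 0.44 / (0.030 + 0.112) = 0.44 / 0.142 = 3.0986
k* = 3.0986^(1/0.66) ≈ 5.5487
y* = (k*)^α = 5.5487^0.34 ≈ 1.7907
c* = (1 − s)·y* = (1 − 0.44) × 1.7907 ≈ 1.0028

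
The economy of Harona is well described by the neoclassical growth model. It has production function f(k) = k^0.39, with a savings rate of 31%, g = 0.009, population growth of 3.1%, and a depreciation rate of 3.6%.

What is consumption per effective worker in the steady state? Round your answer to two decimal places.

Steady state requires s·f(k) = (n + g + δ)·k, i.e. s·k^α = (n + g + δ)·k.
Rearranging, k^(1−α) = s / (n + g + δ).
k^0.61 = 0.31 / (0.031 + 0.009 + 0.036) = 0.31 / 0.076 = 4.0789
k* = 4.0789^(1/0.61) ≈ 10.0205
y* = (k*)^α = 10.0205^0.39 ≈ 2.4567
c* = (1 − s)·y* = (1 − 0.31) × 2.4567 ≈ 1.6951

c* ≈ 1.70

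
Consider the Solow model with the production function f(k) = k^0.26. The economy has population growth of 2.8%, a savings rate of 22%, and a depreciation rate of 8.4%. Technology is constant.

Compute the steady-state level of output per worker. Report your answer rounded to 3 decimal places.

y* = 1.268

Steady state requires s·f(k) = (n + δ)·k, i.e. s·k^α = (n + δ)·k.
Rearranging, k^(1−α) = s / (n + δ).
k^0.74 = 0.22 / (0.028 + 0.084) = 0.22 / 0.112 = 1.9643
k* = 1.9643^(1/0.74) ≈ 2.4902
y* = (k*)^α = 2.4902^0.26 ≈ 1.2677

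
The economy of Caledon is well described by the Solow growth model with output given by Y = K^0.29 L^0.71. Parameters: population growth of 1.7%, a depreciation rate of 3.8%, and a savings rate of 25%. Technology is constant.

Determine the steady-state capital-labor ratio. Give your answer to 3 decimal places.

k* ≈ 8.437

At the steady state, Δk = 0, so s·k^α = (n + δ)·k.
Dividing both sides by k: k^(1−α) = s / (n + δ).
k^0.71 = 0.25 / (0.017 + 0.038) = 0.25 / 0.055 = 4.5455
k* = 4.5455^(1/0.71) ≈ 8.4367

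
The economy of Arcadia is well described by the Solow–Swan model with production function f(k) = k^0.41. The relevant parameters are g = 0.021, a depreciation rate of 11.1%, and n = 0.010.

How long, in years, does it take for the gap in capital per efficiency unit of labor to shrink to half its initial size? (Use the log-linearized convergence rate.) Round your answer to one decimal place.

Near the steady state the convergence rate is λ = (1 − α)(n + g + δ).
λ = (1 − 0.41) × 0.142 = 0.59 × 0.142 = 0.08378
Half-life = ln 2 / λ = 0.6931 / 0.08378 ≈ 8.27 years

half-life ≈ 8.3 years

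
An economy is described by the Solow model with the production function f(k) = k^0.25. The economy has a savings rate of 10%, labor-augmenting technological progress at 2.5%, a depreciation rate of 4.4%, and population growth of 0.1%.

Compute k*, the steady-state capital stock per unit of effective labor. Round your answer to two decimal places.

In steady state, investment equals break-even investment: s·k^α = (n + g + δ)·k.
Rearranging, k^(1−α) = s / (n + g + δ).
k^0.75 = 0.10 / (0.001 + 0.025 + 0.044) = 0.10 / 0.070 = 1.4286
k* = 1.4286^(1/0.75) ≈ 1.6090

k* ≈ 1.61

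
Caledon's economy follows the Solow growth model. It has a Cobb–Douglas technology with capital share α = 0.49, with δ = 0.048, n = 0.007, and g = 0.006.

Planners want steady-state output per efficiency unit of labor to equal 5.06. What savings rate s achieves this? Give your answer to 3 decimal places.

s ≈ 0.330

At the steady state, Δk = 0, so s·k^α = (n + g + δ)·k.
Since y* = [s/(n + g + δ)]^(α/(1−α)), we have s/(n + g + δ) = (y*)^((1−α)/α) = 5.06^1.0408 = 5.4060.
Therefore s = 5.4060 × (n + g + δ) = 5.4060 × 0.061 = 0.3298.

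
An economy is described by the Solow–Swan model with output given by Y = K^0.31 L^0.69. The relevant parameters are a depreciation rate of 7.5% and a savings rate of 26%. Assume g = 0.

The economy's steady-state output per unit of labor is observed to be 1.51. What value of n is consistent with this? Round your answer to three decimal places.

Steady state requires s·f(k) = (n + δ)·k, i.e. s·k^α = (n + δ)·k.
Since y* = [s/(n + δ)]^(α/(1−α)), we have s/(n + δ) = (y*)^((1−α)/α) = 1.51^2.2258 = 2.5025.
Therefore n + δ = s / 2.5025 = 0.26 / 2.5025 = 0.1039, so n = 0.1039 − 0.075 = 0.0289.

n ≈ 0.029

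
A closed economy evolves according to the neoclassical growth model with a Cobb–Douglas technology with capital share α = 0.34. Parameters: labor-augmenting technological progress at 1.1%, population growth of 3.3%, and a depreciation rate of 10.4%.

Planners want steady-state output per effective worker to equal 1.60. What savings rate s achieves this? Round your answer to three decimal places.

Steady state requires s·f(k) = (n + g + δ)·k, i.e. s·k^α = (n + g + δ)·k.
Since y* = [s/(n + g + δ)]^(α/(1−α)), we have s/(n + g + δ) = (y*)^((1−α)/α) = 1.60^1.9412 = 2.4902.
Therefore s = 2.4902 × (n + g + δ) = 2.4902 × 0.148 = 0.3685.

s ≈ 0.369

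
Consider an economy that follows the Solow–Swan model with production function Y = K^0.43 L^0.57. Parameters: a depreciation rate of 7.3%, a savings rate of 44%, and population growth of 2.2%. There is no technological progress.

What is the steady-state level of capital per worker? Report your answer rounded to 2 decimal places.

k* ≈ 14.72

Steady state requires s·f(k) = (n + δ)·k, i.e. s·k^α = (n + δ)·k.
Dividing both sides by k: k^(1−α) = s / (n + δ).
k^0.57 = 0.44 / (0.022 + 0.073) = 0.44 / 0.095 = 4.6316
k* = 4.6316^(1/0.57) ≈ 14.7214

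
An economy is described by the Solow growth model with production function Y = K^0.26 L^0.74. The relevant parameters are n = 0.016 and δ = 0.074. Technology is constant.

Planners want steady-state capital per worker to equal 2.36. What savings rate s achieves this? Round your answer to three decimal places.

s ≈ 0.170

Steady state requires s·f(k) = (n + δ)·k, i.e. s·k^α = (n + δ)·k.
So s / (n + δ) = (k*)^(1−α) = 2.36^0.74 = 1.8878.
Therefore s = 1.8878 × (n + δ) = 1.8878 × 0.090 = 0.1699.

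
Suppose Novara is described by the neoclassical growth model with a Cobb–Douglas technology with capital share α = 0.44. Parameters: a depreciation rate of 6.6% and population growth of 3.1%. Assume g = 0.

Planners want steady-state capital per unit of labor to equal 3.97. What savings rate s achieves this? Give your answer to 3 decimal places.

Steady state requires s·f(k) = (n + δ)·k, i.e. s·k^α = (n + δ)·k.
So s / (n + δ) = (k*)^(1−α) = 3.97^0.56 = 2.1643.
Therefore s = 2.1643 × (n + δ) = 2.1643 × 0.097 = 0.2099.

s ≈ 0.210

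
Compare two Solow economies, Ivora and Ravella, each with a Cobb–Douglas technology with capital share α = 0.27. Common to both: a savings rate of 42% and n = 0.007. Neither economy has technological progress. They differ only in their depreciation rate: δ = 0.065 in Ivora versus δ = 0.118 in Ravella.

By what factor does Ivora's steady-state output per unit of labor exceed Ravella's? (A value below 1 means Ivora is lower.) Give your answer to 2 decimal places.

y*_I / y*_R ≈ 1.23

Steady-state y* = [s/(n + δ)]^(α/(1−α)), so the ratio is [ (s_I/(n + δ)_I) / (s_R/(n + δ)_R) ]^0.3699.
s_I/(n + δ)_I = 0.42/0.072 = 5.8333; s_R/(n + δ)_R = 0.42/0.125 = 3.3600.
Ratio = (5.8333/3.3600)^0.3699 = 1.7361^0.3699 ≈ 1.2264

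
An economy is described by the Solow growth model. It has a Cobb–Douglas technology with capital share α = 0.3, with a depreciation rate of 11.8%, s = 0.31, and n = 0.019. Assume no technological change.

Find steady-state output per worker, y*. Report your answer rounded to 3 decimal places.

Steady state requires s·f(k) = (n + δ)·k, i.e. s·k^α = (n + δ)·k.
Rearranging, k^(1−α) = s / (n + δ).
k^0.7 = 0.31 / (0.019 + 0.118) = 0.31 / 0.137 = 2.2628
k* = 2.2628^(1/0.7) ≈ 3.2110
y* = (k*)^α = 3.2110^0.3 ≈ 1.4190

y* = 1.419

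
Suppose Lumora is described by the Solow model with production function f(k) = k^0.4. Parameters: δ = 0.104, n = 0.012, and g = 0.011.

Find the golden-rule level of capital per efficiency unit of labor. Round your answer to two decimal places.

The golden rule sets f'(k) = n + g + δ, i.e. α·k^(α−1) = n + g + δ.
So k^(1−α) = α / (n + g + δ) = 0.4 / 0.127 = 3.1496.
k_gold = 3.1496^(1/0.6) ≈ 6.7675

k_gold ≈ 6.77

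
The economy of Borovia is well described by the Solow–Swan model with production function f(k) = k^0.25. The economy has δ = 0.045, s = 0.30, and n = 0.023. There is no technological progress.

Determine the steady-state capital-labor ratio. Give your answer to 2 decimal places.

Steady state requires s·f(k) = (n + δ)·k, i.e. s·k^α = (n + δ)·k.
Dividing both sides by k: k^(1−α) = s / (n + δ).
k^0.75 = 0.30 / (0.023 + 0.045) = 0.30 / 0.068 = 4.4118
k* = 4.4118^(1/0.75) ≈ 7.2358

k* ≈ 7.24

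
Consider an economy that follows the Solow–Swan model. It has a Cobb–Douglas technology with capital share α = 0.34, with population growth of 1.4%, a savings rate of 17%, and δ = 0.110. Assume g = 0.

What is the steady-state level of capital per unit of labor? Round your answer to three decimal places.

At the steady state, Δk = 0, so s·k^α = (n + δ)·k.
Rearranging, k^(1−α) = s / (n + δ).
k^0.66 = 0.17 / (0.014 + 0.110) = 0.17 / 0.124 = 1.3710
k* = 1.3710^(1/0.66) ≈ 1.6130

k* = 1.613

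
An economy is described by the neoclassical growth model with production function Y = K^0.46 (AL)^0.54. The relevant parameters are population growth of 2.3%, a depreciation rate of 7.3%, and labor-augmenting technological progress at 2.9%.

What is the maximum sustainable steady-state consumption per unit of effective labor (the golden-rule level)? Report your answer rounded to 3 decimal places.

At the golden rule, f'(k) = n + g + δ, so α·k^(α−1) = n + g + δ and k_gold = (α/(n + g + δ))^(1/(1−α)).
k_gold = (0.46/0.125)^(1/0.54) = 3.6800^1.8519 ≈ 11.1659
c_gold = f(k_gold) − (n + g + δ)·k_gold = 3.0341 − 0.125×11.1659 ≈ 1.6384

c_gold ≈ 1.638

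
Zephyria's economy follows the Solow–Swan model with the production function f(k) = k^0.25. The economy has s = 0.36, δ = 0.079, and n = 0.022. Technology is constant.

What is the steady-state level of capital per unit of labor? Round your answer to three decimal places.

At the steady state, Δk = 0, so s·k^α = (n + δ)·k.
Rearranging, k^(1−α) = s / (n + δ).
k^0.75 = 0.36 / (0.022 + 0.079) = 0.36 / 0.101 = 3.5644
k* = 3.5644^(1/0.75) ≈ 5.4448

k* = 5.445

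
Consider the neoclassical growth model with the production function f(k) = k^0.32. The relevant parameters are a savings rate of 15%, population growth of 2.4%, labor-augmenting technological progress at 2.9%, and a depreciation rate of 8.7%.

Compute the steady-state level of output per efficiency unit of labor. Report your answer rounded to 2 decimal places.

In steady state, investment equals break-even investment: s·k^α = (n + g + δ)·k.
Dividing both sides by k: k^(1−α) = s / (n + g + δ).
k^0.68 = 0.15 / (0.024 + 0.029 + 0.087) = 0.15 / 0.140 = 1.0714
k* = 1.0714^(1/0.68) ≈ 1.1067
y* = (k*)^α = 1.1067^0.32 ≈ 1.0330

y* = 1.03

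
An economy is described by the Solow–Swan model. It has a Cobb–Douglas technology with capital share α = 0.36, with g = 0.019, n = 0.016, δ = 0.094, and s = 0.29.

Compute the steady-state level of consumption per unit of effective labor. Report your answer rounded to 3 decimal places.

c* = 1.120

Steady state requires s·f(k) = (n + g + δ)·k, i.e. s·k^α = (n + g + δ)·k.
Rearranging, k^(1−α) = s / (n + g + δ).
k^0.64 = 0.29 / (0.016 + 0.019 + 0.094) = 0.29 / 0.129 = 2.2481
k* = 2.2481^(1/0.64) ≈ 3.5458
y* = (k*)^α = 3.5458^0.36 ≈ 1.5772
c* = (1 − s)·y* = (1 − 0.29) × 1.5772 ≈ 1.1198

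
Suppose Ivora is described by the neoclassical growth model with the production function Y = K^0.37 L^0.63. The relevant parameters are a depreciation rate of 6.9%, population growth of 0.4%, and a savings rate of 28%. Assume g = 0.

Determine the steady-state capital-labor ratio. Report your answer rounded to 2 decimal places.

k* = 8.45

Steady state requires s·f(k) = (n + δ)·k, i.e. s·k^α = (n + δ)·k.
Rearranging, k^(1−α) = s / (n + δ).
k^0.63 = 0.28 / (0.004 + 0.069) = 0.28 / 0.073 = 3.8356
k* = 3.8356^(1/0.63) ≈ 8.4473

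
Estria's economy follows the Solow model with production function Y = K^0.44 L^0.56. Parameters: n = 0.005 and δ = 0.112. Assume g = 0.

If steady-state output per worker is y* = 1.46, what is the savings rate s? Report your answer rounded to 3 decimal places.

s ≈ 0.189

In steady state, investment equals break-even investment: s·k^α = (n + δ)·k.
Since y* = [s/(n + δ)]^(α/(1−α)), we have s/(n + δ) = (y*)^((1−α)/α) = 1.46^1.2727 = 1.6187.
Therefore s = 1.6187 × (n + δ) = 1.6187 × 0.117 = 0.1894.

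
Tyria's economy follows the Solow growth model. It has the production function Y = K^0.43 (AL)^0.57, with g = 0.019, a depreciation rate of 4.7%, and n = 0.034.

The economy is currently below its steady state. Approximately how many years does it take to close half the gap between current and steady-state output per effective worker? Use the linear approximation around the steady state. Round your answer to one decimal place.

about 12.2 years

Near the steady state the convergence rate is λ = (1 − α)(n + g + δ).
λ = (1 − 0.43) × 0.100 = 0.57 × 0.100 = 0.0570
Half-life = ln 2 / λ = 0.6931 / 0.0570 ≈ 12.16 years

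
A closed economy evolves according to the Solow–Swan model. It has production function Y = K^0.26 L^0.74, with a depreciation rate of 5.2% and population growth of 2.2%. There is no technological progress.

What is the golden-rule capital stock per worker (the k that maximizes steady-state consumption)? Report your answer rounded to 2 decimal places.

k_gold ≈ 5.46

The golden rule sets f'(k) = n + δ, i.e. α·k^(α−1) = n + δ.
So k^(1−α) = α / (n + δ) = 0.26 / 0.074 = 3.5135.
k_gold = 3.5135^(1/0.74) ≈ 5.4637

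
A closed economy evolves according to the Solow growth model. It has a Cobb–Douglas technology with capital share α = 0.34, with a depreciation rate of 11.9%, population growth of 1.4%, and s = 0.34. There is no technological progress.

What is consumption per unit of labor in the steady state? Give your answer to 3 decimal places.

c* ≈ 1.070

Steady state requires s·f(k) = (n + δ)·k, i.e. s·k^α = (n + δ)·k.
Rearranging, k^(1−α) = s / (n + δ).
k^0.66 = 0.34 / (0.014 + 0.119) = 0.34 / 0.133 = 2.5564
k* = 2.5564^(1/0.66) ≈ 4.1459
y* = (k*)^α = 4.1459^0.34 ≈ 1.6218
c* = (1 − s)·y* = (1 − 0.34) × 1.6218 ≈ 1.0704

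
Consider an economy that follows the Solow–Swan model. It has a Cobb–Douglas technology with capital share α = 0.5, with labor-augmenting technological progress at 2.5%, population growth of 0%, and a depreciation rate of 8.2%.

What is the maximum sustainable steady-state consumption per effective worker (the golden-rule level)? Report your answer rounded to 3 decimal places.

At the golden rule, f'(k) = n + g + δ, so α·k^(α−1) = n + g + δ and k_gold = (α/(n + g + δ))^(1/(1−α)).
k_gold = (0.5/0.107)^(1/0.5) = 4.6729^2 ≈ 21.8360
c_gold = f(k_gold) − (n + g + δ)·k_gold = 4.6729 − 0.107×21.8360 ≈ 2.3364

c_gold ≈ 2.336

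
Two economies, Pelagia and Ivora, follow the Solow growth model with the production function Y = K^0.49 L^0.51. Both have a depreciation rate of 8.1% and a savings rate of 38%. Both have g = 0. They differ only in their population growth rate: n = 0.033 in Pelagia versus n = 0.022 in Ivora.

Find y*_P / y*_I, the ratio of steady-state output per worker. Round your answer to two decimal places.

y*_P / y*_I ≈ 0.91

Steady-state y* = [s/(n + δ)]^(α/(1−α)), so the ratio is [ (s_P/(n + δ)_P) / (s_I/(n + δ)_I) ]^0.9608.
s_P/(n + δ)_P = 0.38/0.114 = 3.3333; s_I/(n + δ)_I = 0.38/0.103 = 3.6893.
Ratio = (3.3333/3.6893)^0.9608 = 0.9035^0.9608 ≈ 0.9071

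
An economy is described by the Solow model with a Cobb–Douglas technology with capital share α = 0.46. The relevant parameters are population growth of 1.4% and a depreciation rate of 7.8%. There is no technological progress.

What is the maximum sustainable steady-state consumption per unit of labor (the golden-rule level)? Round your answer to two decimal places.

At the golden rule, f'(k) = n + δ, so α·k^(α−1) = n + δ and k_gold = (α/(n + δ))^(1/(1−α)).
k_gold = (0.46/0.092)^(1/0.54) = 5.0000^1.8519 ≈ 19.6980
c_gold = f(k_gold) − (n + δ)·k_gold = 3.9394 − 0.092×19.6980 ≈ 2.1272

c_gold ≈ 2.13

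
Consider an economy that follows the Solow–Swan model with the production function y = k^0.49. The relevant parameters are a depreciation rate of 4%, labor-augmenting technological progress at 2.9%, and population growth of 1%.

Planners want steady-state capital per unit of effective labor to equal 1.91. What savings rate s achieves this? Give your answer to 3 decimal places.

At the steady state, Δk = 0, so s·k^α = (n + g + δ)·k.
So s / (n + g + δ) = (k*)^(1−α) = 1.91^0.51 = 1.3910.
Therefore s = 1.3910 × (n + g + δ) = 1.3910 × 0.079 = 0.1099.

s ≈ 0.110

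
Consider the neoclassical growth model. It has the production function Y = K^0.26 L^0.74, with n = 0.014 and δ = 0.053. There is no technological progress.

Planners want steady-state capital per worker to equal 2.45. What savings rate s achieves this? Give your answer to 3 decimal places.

s ≈ 0.130

At the steady state, Δk = 0, so s·k^α = (n + δ)·k.
So s / (n + δ) = (k*)^(1−α) = 2.45^0.74 = 1.9408.
Therefore s = 1.9408 × (n + δ) = 1.9408 × 0.067 = 0.1300.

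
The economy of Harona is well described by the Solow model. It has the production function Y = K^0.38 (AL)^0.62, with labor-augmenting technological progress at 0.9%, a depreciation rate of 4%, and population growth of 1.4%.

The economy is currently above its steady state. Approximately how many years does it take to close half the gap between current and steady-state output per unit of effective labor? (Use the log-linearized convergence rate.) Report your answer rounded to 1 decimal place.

half-life ≈ 17.7 years

Near the steady state the convergence rate is λ = (1 − α)(n + g + δ).
λ = (1 − 0.38) × 0.063 = 0.62 × 0.063 = 0.03906
Half-life = ln 2 / λ = 0.6931 / 0.03906 ≈ 17.74 years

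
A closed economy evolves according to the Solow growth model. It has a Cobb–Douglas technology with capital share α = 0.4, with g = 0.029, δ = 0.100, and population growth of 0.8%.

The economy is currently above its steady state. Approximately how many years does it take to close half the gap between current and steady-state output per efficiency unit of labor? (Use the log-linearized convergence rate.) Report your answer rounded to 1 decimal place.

Near the steady state the convergence rate is λ = (1 − α)(n + g + δ).
λ = (1 − 0.4) × 0.137 = 0.6 × 0.137 = 0.0822
Half-life = ln 2 / λ = 0.6931 / 0.0822 ≈ 8.43 years

about 8.4 years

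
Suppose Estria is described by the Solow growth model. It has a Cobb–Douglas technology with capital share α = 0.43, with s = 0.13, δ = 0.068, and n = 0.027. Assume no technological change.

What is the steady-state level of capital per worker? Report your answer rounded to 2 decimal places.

k* ≈ 1.73

At the steady state, Δk = 0, so s·k^α = (n + δ)·k.
Rearranging, k^(1−α) = s / (n + δ).
k^0.57 = 0.13 / (0.027 + 0.068) = 0.13 / 0.095 = 1.3684
k* = 1.3684^(1/0.57) ≈ 1.7337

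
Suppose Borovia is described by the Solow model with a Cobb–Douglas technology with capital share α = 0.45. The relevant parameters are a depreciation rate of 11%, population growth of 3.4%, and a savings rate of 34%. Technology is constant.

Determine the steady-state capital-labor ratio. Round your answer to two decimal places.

At the steady state, Δk = 0, so s·k^α = (n + δ)·k.
Rearranging, k^(1−α) = s / (n + δ).
k^0.55 = 0.34 / (0.034 + 0.110) = 0.34 / 0.144 = 2.3611
k* = 2.3611^(1/0.55) ≈ 4.7686

k* ≈ 4.77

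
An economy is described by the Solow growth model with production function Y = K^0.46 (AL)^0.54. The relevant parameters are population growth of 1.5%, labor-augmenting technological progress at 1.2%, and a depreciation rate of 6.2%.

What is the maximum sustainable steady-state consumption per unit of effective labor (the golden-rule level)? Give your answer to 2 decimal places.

c_gold ≈ 2.19

At the golden rule, f'(k) = n + g + δ, so α·k^(α−1) = n + g + δ and k_gold = (α/(n + g + δ))^(1/(1−α)).
k_gold = (0.46/0.089)^(1/0.54) = 5.1685^1.8519 ≈ 20.9450
c_gold = f(k_gold) − (n + g + δ)·k_gold = 4.0523 − 0.089×20.9450 ≈ 2.1882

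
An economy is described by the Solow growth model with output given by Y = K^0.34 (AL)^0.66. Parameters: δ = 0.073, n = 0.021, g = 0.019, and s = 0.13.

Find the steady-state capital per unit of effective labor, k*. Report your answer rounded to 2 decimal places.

k* ≈ 1.24

In steady state, investment equals break-even investment: s·k^α = (n + g + δ)·k.
Rearranging, k^(1−α) = s / (n + g + δ).
k^0.66 = 0.13 / (0.021 + 0.019 + 0.073) = 0.13 / 0.113 = 1.1504
k* = 1.1504^(1/0.66) ≈ 1.2365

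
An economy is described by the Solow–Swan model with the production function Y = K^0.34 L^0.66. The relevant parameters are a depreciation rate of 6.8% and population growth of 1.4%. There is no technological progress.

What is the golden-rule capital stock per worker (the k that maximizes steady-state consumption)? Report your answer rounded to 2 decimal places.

k_gold ≈ 8.63

The golden rule sets f'(k) = n + δ, i.e. α·k^(α−1) = n + δ.
So k^(1−α) = α / (n + δ) = 0.34 / 0.082 = 4.1463.
k_gold = 4.1463^(1/0.66) ≈ 8.6268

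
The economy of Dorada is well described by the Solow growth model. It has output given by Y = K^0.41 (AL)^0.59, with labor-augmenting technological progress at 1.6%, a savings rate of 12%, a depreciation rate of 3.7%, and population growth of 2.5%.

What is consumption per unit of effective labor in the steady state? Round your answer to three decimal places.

c* ≈ 1.187

In steady state, investment equals break-even investment: s·k^α = (n + g + δ)·k.
Rearranging, k^(1−α) = s / (n + g + δ).
k^0.59 = 0.12 / (0.025 + 0.016 + 0.037) = 0.12 / 0.078 = 1.5385
k* = 1.5385^(1/0.59) ≈ 2.0755
y* = (k*)^α = 2.0755^0.41 ≈ 1.3490
c* = (1 − s)·y* = (1 − 0.12) × 1.3490 ≈ 1.1871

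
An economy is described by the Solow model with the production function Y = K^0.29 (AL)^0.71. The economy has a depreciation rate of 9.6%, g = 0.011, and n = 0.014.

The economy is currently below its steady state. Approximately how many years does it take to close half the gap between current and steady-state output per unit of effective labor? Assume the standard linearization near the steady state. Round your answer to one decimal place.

Near the steady state the convergence rate is λ = (1 − α)(n + g + δ).
λ = (1 − 0.29) × 0.121 = 0.71 × 0.121 = 0.08591
Half-life = ln 2 / λ = 0.6931 / 0.08591 ≈ 8.07 years

t_½ ≈ 8.1 years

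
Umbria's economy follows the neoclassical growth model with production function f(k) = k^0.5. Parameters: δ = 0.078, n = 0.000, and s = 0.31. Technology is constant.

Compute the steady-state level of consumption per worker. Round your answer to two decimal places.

At the steady state, Δk = 0, so s·k^α = (n + δ)·k.
Dividing both sides by k: k^(1−α) = s / (n + δ).
k^0.5 = 0.31 / (0.000 + 0.078) = 0.31 / 0.078 = 3.9744
k* = 3.9744^(1/0.5) ≈ 15.7959
y* = (k*)^α = 15.7959^0.5 ≈ 3.9744
c* = (1 − s)·y* = (1 − 0.31) × 3.9744 ≈ 2.7423

c* = 2.74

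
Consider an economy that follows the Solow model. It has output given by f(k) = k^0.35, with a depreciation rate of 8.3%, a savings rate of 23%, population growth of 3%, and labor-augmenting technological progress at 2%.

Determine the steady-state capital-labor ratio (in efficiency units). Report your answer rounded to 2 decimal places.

In steady state, investment equals break-even investment: s·k^α = (n + g + δ)·k.
Dividing both sides by k: k^(1−α) = s / (n + g + δ).
k^0.65 = 0.23 / (0.030 + 0.020 + 0.083) = 0.23 / 0.133 = 1.7293
k* = 1.7293^(1/0.65) ≈ 2.3225

k* ≈ 2.32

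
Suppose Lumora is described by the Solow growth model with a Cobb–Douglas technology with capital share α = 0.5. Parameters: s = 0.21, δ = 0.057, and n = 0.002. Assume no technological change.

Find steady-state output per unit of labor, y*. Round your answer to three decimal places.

At the steady state, Δk = 0, so s·k^α = (n + δ)·k.
Rearranging, k^(1−α) = s / (n + δ).
k^0.5 = 0.21 / (0.002 + 0.057) = 0.21 / 0.059 = 3.5593
k* = 3.5593^(1/0.5) ≈ 12.6686
y* = (k*)^α = 12.6686^0.5 ≈ 3.5593

y* = 3.559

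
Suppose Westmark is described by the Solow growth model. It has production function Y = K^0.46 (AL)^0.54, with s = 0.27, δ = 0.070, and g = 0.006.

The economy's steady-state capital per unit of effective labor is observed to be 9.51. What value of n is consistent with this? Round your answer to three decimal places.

At the steady state, Δk = 0, so s·k^α = (n + g + δ)·k.
So s / (n + g + δ) = (k*)^(1−α) = 9.51^0.54 = 3.3746.
Therefore n + g + δ = s / 3.3746 = 0.27 / 3.3746 = 0.0800, so n = 0.0800 − 0.076 = 0.0040.

n ≈ 0.004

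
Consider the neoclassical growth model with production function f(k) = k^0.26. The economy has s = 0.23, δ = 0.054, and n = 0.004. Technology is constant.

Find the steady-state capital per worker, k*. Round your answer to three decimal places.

Steady state requires s·f(k) = (n + δ)·k, i.e. s·k^α = (n + δ)·k.
Rearranging, k^(1−α) = s / (n + δ).
k^0.74 = 0.23 / (0.004 + 0.054) = 0.23 / 0.058 = 3.9655
k* = 3.9655^(1/0.74) ≈ 6.4344

k* = 6.434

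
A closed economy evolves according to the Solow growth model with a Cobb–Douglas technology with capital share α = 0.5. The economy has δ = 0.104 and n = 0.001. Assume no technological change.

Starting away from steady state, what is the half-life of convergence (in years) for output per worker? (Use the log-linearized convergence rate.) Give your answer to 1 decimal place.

Near the steady state the convergence rate is λ = (1 − α)(n + δ).
λ = (1 − 0.5) × 0.105 = 0.5 × 0.105 = 0.0525
Half-life = ln 2 / λ = 0.6931 / 0.0525 ≈ 13.20 years

half-life ≈ 13.2 years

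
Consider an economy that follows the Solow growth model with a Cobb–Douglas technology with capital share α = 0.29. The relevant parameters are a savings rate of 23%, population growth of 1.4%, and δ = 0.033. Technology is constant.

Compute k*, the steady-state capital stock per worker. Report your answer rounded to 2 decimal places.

In steady state, investment equals break-even investment: s·k^α = (n + δ)·k.
Dividing both sides by k: k^(1−α) = s / (n + δ).
k^0.71 = 0.23 / (0.014 + 0.033) = 0.23 / 0.047 = 4.8936
k* = 4.8936^(1/0.71) ≈ 9.3607

k* ≈ 9.36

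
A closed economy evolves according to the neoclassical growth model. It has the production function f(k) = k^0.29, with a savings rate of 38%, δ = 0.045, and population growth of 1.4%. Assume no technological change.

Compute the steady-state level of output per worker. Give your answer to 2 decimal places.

In steady state, investment equals break-even investment: s·k^α = (n + δ)·k.
Rearranging, k^(1−α) = s / (n + δ).
k^0.71 = 0.38 / (0.014 + 0.045) = 0.38 / 0.059 = 6.4407
k* = 6.4407^(1/0.71) ≈ 13.7830
y* = (k*)^α = 13.7830^0.29 ≈ 2.1400

y* = 2.14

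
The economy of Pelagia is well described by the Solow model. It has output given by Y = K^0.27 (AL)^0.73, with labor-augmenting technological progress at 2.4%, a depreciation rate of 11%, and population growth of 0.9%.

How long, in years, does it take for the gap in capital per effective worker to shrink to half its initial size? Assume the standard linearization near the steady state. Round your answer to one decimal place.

Near the steady state the convergence rate is λ = (1 − α)(n + g + δ).
λ = (1 − 0.27) × 0.143 = 0.73 × 0.143 = 0.10439
Half-life = ln 2 / λ = 0.6931 / 0.10439 ≈ 6.64 years

half-life ≈ 6.6 years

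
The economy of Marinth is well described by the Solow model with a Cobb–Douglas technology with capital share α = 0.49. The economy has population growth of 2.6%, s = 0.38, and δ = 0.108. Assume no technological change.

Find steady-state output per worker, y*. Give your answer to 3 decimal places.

y* = 2.722

In steady state, investment equals break-even investment: s·k^α = (n + δ)·k.
Dividing both sides by k: k^(1−α) = s / (n + δ).
k^0.51 = 0.38 / (0.026 + 0.108) = 0.38 / 0.134 = 2.8358
k* = 2.8358^(1/0.51) ≈ 7.7197
y* = (k*)^α = 7.7197^0.49 ≈ 2.7222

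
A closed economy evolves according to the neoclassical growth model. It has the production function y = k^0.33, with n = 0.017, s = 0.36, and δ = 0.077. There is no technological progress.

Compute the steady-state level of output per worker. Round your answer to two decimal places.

At the steady state, Δk = 0, so s·k^α = (n + δ)·k.
Dividing both sides by k: k^(1−α) = s / (n + δ).
k^0.67 = 0.36 / (0.017 + 0.077) = 0.36 / 0.094 = 3.8298
k* = 3.8298^(1/0.67) ≈ 7.4201
y* = (k*)^α = 7.4201^0.33 ≈ 1.9375

y* = 1.94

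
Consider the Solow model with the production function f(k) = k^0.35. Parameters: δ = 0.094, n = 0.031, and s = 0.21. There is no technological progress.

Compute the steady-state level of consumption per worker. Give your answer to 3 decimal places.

Steady state requires s·f(k) = (n + δ)·k, i.e. s·k^α = (n + δ)·k.
Rearranging, k^(1−α) = s / (n + δ).
k^0.65 = 0.21 / (0.031 + 0.094) = 0.21 / 0.125 = 1.6800
k* = 1.6800^(1/0.65) ≈ 2.2214
y* = (k*)^α = 2.2214^0.35 ≈ 1.3223
c* = (1 − s)·y* = (1 − 0.21) × 1.3223 ≈ 1.0446

c* = 1.045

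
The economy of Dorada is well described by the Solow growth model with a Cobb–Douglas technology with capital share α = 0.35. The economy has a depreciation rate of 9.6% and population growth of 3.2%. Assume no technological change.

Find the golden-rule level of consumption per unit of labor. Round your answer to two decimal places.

At the golden rule, f'(k) = n + δ, so α·k^(α−1) = n + δ and k_gold = (α/(n + δ))^(1/(1−α)).
k_gold = (0.35/0.128)^(1/0.65) = 2.7344^1.5385 ≈ 4.7002
c_gold = f(k_gold) − (n + δ)·k_gold = 1.7189 − 0.128×4.7002 ≈ 1.1173

c_gold ≈ 1.12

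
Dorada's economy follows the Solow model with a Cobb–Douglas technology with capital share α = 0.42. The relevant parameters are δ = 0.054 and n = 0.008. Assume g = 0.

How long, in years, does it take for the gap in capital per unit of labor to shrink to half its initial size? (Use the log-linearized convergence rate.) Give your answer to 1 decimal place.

Near the steady state the convergence rate is λ = (1 − α)(n + δ).
λ = (1 − 0.42) × 0.062 = 0.58 × 0.062 = 0.03596
Half-life = ln 2 / λ = 0.6931 / 0.03596 ≈ 19.27 years

half-life ≈ 19.3 years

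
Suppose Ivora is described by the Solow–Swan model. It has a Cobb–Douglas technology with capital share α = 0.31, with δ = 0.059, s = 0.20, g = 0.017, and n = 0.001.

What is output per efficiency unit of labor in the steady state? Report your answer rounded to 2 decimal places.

y* = 1.54

At the steady state, Δk = 0, so s·k^α = (n + g + δ)·k.
Dividing both sides by k: k^(1−α) = s / (n + g + δ).
k^0.69 = 0.20 / (0.001 + 0.017 + 0.059) = 0.20 / 0.077 = 2.5974
k* = 2.5974^(1/0.69) ≈ 3.9882
y* = (k*)^α = 3.9882^0.31 ≈ 1.5355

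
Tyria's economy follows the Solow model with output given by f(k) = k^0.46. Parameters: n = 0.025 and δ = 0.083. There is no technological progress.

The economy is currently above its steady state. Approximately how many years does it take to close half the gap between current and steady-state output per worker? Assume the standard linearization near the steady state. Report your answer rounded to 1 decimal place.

half-life ≈ 11.9 years

Near the steady state the convergence rate is λ = (1 − α)(n + δ).
λ = (1 − 0.46) × 0.108 = 0.54 × 0.108 = 0.05832
Half-life = ln 2 / λ = 0.6931 / 0.05832 ≈ 11.88 years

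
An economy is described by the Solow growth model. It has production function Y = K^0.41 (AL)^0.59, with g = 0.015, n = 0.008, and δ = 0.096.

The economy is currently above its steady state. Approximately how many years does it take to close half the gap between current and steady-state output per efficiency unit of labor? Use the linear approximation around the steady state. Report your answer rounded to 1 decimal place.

Near the steady state the convergence rate is λ = (1 − α)(n + g + δ).
λ = (1 − 0.41) × 0.119 = 0.59 × 0.119 = 0.07021
Half-life = ln 2 / λ = 0.6931 / 0.07021 ≈ 9.87 years

t_½ ≈ 9.9 years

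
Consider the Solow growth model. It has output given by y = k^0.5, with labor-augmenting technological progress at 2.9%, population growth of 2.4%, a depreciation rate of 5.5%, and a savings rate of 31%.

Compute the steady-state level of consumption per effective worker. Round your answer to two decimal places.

Steady state requires s·f(k) = (n + g + δ)·k, i.e. s·k^α = (n + g + δ)·k.
Dividing both sides by k: k^(1−α) = s / (n + g + δ).
k^0.5 = 0.31 / (0.024 + 0.029 + 0.055) = 0.31 / 0.108 = 2.8704
k* = 2.8704^(1/0.5) ≈ 8.2392
y* = (k*)^α = 8.2392^0.5 ≈ 2.8704
c* = (1 − s)·y* = (1 − 0.31) × 2.8704 ≈ 1.9806

c* = 1.98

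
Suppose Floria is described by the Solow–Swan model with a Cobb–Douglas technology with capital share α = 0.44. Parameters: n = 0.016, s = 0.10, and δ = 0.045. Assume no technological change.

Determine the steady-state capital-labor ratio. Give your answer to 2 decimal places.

At the steady state, Δk = 0, so s·k^α = (n + δ)·k.
Dividing both sides by k: k^(1−α) = s / (n + δ).
k^0.56 = 0.10 / (0.016 + 0.045) = 0.10 / 0.061 = 1.6393
k* = 1.6393^(1/0.56) ≈ 2.4172

k* ≈ 2.42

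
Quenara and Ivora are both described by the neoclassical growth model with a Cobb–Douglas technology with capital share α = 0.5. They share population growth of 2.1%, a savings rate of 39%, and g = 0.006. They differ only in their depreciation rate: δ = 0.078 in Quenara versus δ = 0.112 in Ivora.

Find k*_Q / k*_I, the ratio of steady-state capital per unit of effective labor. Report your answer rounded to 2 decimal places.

Steady-state k* = [s/(n + g + δ)]^(1/(1−α)), so the ratio is [ (s_Q/(n + g + δ)_Q) / (s_I/(n + g + δ)_I) ]^2.
s_Q/(n + g + δ)_Q = 0.39/0.105 = 3.7143; s_I/(n + g + δ)_I = 0.39/0.139 = 2.8058.
Ratio = (3.7143/2.8058)^2 = 1.3238^2 ≈ 1.7524

k*_Q / k*_I ≈ 1.75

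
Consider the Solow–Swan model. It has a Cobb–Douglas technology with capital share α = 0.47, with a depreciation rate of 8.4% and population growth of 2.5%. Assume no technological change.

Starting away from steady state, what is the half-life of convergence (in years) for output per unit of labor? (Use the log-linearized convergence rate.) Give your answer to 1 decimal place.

Near the steady state the convergence rate is λ = (1 − α)(n + δ).
λ = (1 − 0.47) × 0.109 = 0.53 × 0.109 = 0.05777
Half-life = ln 2 / λ = 0.6931 / 0.05777 ≈ 12.00 years

about 12.0 years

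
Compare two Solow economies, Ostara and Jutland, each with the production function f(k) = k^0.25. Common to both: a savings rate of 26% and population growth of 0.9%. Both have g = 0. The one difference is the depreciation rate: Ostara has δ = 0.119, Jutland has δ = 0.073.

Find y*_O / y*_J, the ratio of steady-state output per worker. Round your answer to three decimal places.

ratio ≈ 0.862

Steady-state y* = [s/(n + δ)]^(α/(1−α)), so the ratio is [ (s_O/(n + δ)_O) / (s_J/(n + δ)_J) ]^0.3333.
s_O/(n + δ)_O = 0.26/0.128 = 2.0313; s_J/(n + δ)_J = 0.26/0.082 = 3.1707.
Ratio = (2.0313/3.1707)^0.3333 = 0.6406^0.3333 ≈ 0.8621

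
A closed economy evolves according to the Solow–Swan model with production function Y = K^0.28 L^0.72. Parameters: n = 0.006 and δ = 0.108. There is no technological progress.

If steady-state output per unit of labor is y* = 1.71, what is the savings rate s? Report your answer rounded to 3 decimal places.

s ≈ 0.453

At the steady state, Δk = 0, so s·k^α = (n + δ)·k.
Since y* = [s/(n + δ)]^(α/(1−α)), we have s/(n + δ) = (y*)^((1−α)/α) = 1.71^2.5714 = 3.9731.
Therefore s = 3.9731 × (n + δ) = 3.9731 × 0.114 = 0.4529.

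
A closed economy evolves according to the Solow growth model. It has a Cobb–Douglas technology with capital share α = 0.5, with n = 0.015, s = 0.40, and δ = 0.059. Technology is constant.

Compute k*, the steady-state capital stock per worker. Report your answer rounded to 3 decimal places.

Steady state requires s·f(k) = (n + δ)·k, i.e. s·k^α = (n + δ)·k.
Dividing both sides by k: k^(1−α) = s / (n + δ).
k^0.5 = 0.40 / (0.015 + 0.059) = 0.40 / 0.074 = 5.4054
k* = 5.4054^(1/0.5) ≈ 29.2183

k* = 29.218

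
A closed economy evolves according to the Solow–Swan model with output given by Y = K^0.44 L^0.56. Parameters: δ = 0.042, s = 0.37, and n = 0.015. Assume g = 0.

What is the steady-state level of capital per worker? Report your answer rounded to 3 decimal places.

In steady state, investment equals break-even investment: s·k^α = (n + δ)·k.
Rearranging, k^(1−α) = s / (n + δ).
k^0.56 = 0.37 / (0.015 + 0.042) = 0.37 / 0.057 = 6.4912
k* = 6.4912^(1/0.56) ≈ 28.2215

k* ≈ 28.222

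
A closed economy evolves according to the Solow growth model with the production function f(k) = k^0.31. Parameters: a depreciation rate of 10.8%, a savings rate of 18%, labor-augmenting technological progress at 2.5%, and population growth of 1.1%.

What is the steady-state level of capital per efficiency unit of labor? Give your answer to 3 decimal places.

In steady state, investment equals break-even investment: s·k^α = (n + g + δ)·k.
Rearranging, k^(1−α) = s / (n + g + δ).
k^0.69 = 0.18 / (0.011 + 0.025 + 0.108) = 0.18 / 0.144 = 1.2500
k* = 1.2500^(1/0.69) ≈ 1.3818

k* = 1.382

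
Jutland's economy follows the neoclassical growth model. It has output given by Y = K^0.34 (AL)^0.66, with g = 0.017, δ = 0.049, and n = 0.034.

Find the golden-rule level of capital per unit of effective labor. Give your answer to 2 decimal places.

k_gold ≈ 6.39

The golden rule sets f'(k) = n + g + δ, i.e. α·k^(α−1) = n + g + δ.
So k^(1−α) = α / (n + g + δ) = 0.34 / 0.100 = 3.4000.
k_gold = 3.4000^(1/0.66) ≈ 6.3866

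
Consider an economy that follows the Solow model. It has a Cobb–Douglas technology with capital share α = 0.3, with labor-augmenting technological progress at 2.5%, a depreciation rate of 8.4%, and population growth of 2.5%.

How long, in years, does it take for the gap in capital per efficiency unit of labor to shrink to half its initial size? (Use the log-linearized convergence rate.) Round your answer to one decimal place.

Near the steady state the convergence rate is λ = (1 − α)(n + g + δ).
λ = (1 − 0.3) × 0.134 = 0.7 × 0.134 = 0.0938
Half-life = ln 2 / λ = 0.6931 / 0.0938 ≈ 7.39 years

half-life ≈ 7.4 years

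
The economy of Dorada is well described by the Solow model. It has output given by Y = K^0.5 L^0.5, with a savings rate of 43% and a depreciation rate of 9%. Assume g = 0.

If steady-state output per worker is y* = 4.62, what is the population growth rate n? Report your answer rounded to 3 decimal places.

Steady state requires s·f(k) = (n + δ)·k, i.e. s·k^α = (n + δ)·k.
Since y* = [s/(n + δ)]^(α/(1−α)), we have s/(n + δ) = (y*)^((1−α)/α) = 4.62^1 = 4.6200.
Therefore n + δ = s / 4.6200 = 0.43 / 4.6200 = 0.0931, so n = 0.0931 − 0.090 = 0.0031.

n ≈ 0.003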